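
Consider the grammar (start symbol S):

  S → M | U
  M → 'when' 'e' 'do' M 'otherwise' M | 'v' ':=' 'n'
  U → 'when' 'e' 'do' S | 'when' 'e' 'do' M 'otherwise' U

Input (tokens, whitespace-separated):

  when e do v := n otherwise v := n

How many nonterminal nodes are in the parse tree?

4

[S [M when e do [M v := n] otherwise [M v := n]]]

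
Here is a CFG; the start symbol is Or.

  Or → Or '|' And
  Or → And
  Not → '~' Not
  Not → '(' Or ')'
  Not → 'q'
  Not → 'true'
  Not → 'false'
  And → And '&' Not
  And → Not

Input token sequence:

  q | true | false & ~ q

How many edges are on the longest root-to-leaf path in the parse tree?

5

[Or [Or [Or [And [Not q]]] | [And [Not true]]] | [And [And [Not false]] & [Not ~ [Not q]]]]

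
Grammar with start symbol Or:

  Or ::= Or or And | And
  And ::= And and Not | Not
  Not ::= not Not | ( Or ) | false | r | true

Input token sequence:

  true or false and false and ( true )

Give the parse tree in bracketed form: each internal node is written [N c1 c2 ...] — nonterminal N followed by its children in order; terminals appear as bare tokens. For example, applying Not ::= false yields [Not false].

Or
Or or And
And or And
Not or And
true or And
true or And and Not
true or And and Not and Not
true or Not and Not and Not
true or false and Not and Not
true or false and false and Not
true or false and false and ( Or )
true or false and false and ( And )
true or false and false and ( Not )
true or false and false and ( true )

[Or [Or [And [Not true]]] or [And [And [And [Not false]] and [Not false]] and [Not ( [Or [And [Not true]]] )]]]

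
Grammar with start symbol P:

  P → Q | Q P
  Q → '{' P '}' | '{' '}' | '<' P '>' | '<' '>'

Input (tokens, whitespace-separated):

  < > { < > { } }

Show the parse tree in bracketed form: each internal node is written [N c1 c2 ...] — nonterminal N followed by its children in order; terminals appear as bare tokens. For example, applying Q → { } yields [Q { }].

[P [Q < >] [P [Q { [P [Q < >] [P [Q { }]]] }]]]

P
Q P
< > P
< > Q
< > { P }
< > { Q P }
< > { < > P }
< > { < > Q }
< > { < > { } }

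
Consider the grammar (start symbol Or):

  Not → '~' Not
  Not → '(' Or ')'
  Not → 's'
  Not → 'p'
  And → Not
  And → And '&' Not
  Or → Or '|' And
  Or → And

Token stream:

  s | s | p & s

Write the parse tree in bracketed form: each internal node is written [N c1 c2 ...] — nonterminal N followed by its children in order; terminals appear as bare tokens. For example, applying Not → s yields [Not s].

[Or [Or [Or [And [Not s]]] | [And [Not s]]] | [And [And [Not p]] & [Not s]]]

Or
Or | And
Or | And | And
And | And | And
Not | And | And
s | And | And
s | Not | And
s | s | And
s | s | And & Not
s | s | Not & Not
s | s | p & Not
s | s | p & s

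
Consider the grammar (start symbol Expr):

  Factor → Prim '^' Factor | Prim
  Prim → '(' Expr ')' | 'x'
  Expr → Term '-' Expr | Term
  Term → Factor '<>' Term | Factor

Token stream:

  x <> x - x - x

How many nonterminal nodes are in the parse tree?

[Expr [Term [Factor [Prim x]] <> [Term [Factor [Prim x]]]] - [Expr [Term [Factor [Prim x]]] - [Expr [Term [Factor [Prim x]]]]]]

15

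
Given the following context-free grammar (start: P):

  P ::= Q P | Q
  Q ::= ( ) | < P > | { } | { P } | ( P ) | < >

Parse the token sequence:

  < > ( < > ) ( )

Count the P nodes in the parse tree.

4

[P [Q < >] [P [Q ( [P [Q < >]] )] [P [Q ( )]]]]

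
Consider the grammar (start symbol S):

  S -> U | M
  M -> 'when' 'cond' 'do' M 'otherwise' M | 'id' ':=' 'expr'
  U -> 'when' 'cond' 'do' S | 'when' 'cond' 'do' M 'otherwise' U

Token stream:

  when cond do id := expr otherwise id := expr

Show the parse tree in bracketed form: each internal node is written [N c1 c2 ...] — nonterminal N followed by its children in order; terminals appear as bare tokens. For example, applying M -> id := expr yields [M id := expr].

S
M
when cond do M otherwise M
when cond do id := expr otherwise M
when cond do id := expr otherwise id := expr

[S [M when cond do [M id := expr] otherwise [M id := expr]]]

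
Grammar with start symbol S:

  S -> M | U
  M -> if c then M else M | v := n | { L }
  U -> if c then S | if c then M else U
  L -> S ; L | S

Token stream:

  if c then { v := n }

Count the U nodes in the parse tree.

[S [U if c then [S [M { [L [S [M v := n]]] }]]]]

1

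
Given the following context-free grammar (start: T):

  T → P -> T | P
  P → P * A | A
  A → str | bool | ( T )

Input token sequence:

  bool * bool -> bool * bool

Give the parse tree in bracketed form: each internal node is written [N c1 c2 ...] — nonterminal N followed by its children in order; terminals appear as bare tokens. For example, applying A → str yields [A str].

T
P -> T
P * A -> T
A * A -> T
bool * A -> T
bool * bool -> T
bool * bool -> P
bool * bool -> P * A
bool * bool -> A * A
bool * bool -> bool * A
bool * bool -> bool * bool

[T [P [P [A bool]] * [A bool]] -> [T [P [P [A bool]] * [A bool]]]]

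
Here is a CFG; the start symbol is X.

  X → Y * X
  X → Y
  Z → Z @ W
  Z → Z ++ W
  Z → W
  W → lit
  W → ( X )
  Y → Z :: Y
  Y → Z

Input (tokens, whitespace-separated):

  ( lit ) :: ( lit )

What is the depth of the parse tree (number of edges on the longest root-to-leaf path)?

[X [Y [Z [W ( [X [Y [Z [W lit]]]] )]] :: [Y [Z [W ( [X [Y [Z [W lit]]]] )]]]]]

9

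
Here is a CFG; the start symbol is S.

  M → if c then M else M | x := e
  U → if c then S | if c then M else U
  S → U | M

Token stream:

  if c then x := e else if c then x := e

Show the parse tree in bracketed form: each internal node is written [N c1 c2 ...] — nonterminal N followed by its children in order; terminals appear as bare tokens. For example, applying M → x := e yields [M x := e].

S
U
if c then M else U
if c then x := e else U
if c then x := e else if c then S
if c then x := e else if c then M
if c then x := e else if c then x := e

[S [U if c then [M x := e] else [U if c then [S [M x := e]]]]]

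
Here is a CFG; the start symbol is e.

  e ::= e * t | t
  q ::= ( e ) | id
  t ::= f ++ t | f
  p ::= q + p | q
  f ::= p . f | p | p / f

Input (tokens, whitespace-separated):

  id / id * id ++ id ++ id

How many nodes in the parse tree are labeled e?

2

[e [e [t [f [p [q id]] / [f [p [q id]]]]]] * [t [f [p [q id]]] ++ [t [f [p [q id]]] ++ [t [f [p [q id]]]]]]]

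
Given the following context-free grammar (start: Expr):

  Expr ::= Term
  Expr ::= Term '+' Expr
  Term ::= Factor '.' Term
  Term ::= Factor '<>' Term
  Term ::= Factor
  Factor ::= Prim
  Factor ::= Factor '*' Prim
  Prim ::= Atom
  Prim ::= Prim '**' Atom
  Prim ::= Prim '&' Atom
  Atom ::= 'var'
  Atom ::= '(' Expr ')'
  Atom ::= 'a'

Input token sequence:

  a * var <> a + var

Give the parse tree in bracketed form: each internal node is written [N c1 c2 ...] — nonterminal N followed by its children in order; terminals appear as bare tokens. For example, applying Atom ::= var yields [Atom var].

[Expr [Term [Factor [Factor [Prim [Atom a]]] * [Prim [Atom var]]] <> [Term [Factor [Prim [Atom a]]]]] + [Expr [Term [Factor [Prim [Atom var]]]]]]

Expr
Term + Expr
Factor <> Term + Expr
Factor * Prim <> Term + Expr
Prim * Prim <> Term + Expr
Atom * Prim <> Term + Expr
a * Prim <> Term + Expr
a * Atom <> Term + Expr
a * var <> Term + Expr
a * var <> Factor + Expr
a * var <> Prim + Expr
a * var <> Atom + Expr
a * var <> a + Expr
a * var <> a + Term
a * var <> a + Factor
a * var <> a + Prim
a * var <> a + Atom
a * var <> a + var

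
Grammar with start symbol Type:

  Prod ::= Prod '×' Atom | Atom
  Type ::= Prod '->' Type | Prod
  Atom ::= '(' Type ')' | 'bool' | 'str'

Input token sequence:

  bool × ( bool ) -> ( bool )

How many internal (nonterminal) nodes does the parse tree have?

[Type [Prod [Prod [Atom bool]] × [Atom ( [Type [Prod [Atom bool]]] )]] -> [Type [Prod [Atom ( [Type [Prod [Atom bool]]] )]]]]

14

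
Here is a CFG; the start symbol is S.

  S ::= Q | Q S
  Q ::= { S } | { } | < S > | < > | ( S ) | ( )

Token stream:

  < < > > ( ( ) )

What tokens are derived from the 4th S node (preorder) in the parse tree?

( )

[S [Q < [S [Q < >]] >] [S [Q ( [S [Q ( )]] )]]]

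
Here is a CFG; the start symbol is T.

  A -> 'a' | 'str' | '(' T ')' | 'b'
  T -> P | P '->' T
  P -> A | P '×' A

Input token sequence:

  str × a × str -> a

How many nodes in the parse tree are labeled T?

[T [P [P [P [A str]] × [A a]] × [A str]] -> [T [P [A a]]]]

2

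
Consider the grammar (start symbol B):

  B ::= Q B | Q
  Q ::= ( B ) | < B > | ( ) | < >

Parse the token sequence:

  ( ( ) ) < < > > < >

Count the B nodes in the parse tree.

[B [Q ( [B [Q ( )]] )] [B [Q < [B [Q < >]] >] [B [Q < >]]]]

5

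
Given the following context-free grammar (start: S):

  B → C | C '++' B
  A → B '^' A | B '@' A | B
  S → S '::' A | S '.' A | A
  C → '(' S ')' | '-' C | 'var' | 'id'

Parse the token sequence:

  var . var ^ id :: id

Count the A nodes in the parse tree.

4

[S [S [S [A [B [C var]]]] . [A [B [C var]] ^ [A [B [C id]]]]] :: [A [B [C id]]]]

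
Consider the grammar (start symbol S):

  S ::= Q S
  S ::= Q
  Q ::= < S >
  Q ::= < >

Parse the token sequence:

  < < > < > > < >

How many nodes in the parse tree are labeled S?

4

[S [Q < [S [Q < >] [S [Q < >]]] >] [S [Q < >]]]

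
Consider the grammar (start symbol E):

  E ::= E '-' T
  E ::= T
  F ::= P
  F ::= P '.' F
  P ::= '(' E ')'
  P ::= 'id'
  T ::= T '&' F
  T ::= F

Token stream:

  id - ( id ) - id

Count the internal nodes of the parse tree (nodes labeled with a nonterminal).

[E [E [E [T [F [P id]]]] - [T [F [P ( [E [T [F [P id]]]] )]]]] - [T [F [P id]]]]

16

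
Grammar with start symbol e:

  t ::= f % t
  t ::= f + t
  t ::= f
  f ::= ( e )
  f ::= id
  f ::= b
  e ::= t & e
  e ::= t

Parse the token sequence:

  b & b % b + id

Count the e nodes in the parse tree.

2

[e [t [f b]] & [e [t [f b] % [t [f b] + [t [f id]]]]]]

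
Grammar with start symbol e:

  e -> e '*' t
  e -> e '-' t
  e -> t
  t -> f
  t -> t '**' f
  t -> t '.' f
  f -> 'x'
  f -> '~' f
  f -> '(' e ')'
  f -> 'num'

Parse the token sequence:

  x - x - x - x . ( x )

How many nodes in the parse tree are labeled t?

[e [e [e [e [t [f x]]] - [t [f x]]] - [t [f x]]] - [t [t [f x]] . [f ( [e [t [f x]]] )]]]

6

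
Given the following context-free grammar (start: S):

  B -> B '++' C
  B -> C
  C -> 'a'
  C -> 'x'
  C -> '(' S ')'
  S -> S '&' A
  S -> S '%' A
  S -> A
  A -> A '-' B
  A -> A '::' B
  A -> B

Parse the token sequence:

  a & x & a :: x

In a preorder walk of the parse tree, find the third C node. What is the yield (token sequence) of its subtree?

[S [S [S [A [B [C a]]]] & [A [B [C x]]]] & [A [A [B [C a]]] :: [B [C x]]]]

a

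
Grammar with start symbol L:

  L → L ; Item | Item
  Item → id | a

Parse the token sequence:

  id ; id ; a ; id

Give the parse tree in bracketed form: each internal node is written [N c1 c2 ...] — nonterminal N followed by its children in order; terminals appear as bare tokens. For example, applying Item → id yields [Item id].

L
L ; Item
L ; Item ; Item
L ; Item ; Item ; Item
Item ; Item ; Item ; Item
id ; Item ; Item ; Item
id ; id ; Item ; Item
id ; id ; a ; Item
id ; id ; a ; id

[L [L [L [L [Item id]] ; [Item id]] ; [Item a]] ; [Item id]]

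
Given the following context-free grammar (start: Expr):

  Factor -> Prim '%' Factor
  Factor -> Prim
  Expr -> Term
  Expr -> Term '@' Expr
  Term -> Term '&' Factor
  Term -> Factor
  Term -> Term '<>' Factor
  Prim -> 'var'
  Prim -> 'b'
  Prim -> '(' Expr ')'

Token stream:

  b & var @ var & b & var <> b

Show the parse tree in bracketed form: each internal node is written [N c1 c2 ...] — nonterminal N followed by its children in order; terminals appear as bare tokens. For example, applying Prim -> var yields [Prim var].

[Expr [Term [Term [Factor [Prim b]]] & [Factor [Prim var]]] @ [Expr [Term [Term [Term [Term [Factor [Prim var]]] & [Factor [Prim b]]] & [Factor [Prim var]]] <> [Factor [Prim b]]]]]

Expr
Term @ Expr
Term & Factor @ Expr
Factor & Factor @ Expr
Prim & Factor @ Expr
b & Factor @ Expr
b & Prim @ Expr
b & var @ Expr
b & var @ Term
b & var @ Term <> Factor
b & var @ Term & Factor <> Factor
b & var @ Term & Factor & Factor <> Factor
b & var @ Factor & Factor & Factor <> Factor
b & var @ Prim & Factor & Factor <> Factor
b & var @ var & Factor & Factor <> Factor
b & var @ var & Prim & Factor <> Factor
b & var @ var & b & Factor <> Factor
b & var @ var & b & Prim <> Factor
b & var @ var & b & var <> Factor
b & var @ var & b & var <> Prim
b & var @ var & b & var <> b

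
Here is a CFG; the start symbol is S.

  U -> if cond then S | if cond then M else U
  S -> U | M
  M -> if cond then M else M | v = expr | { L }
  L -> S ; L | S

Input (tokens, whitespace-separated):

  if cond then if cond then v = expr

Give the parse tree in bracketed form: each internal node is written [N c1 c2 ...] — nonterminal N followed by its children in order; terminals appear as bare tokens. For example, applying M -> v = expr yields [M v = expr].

[S [U if cond then [S [U if cond then [S [M v = expr]]]]]]

S
U
if cond then S
if cond then U
if cond then if cond then S
if cond then if cond then M
if cond then if cond then v = expr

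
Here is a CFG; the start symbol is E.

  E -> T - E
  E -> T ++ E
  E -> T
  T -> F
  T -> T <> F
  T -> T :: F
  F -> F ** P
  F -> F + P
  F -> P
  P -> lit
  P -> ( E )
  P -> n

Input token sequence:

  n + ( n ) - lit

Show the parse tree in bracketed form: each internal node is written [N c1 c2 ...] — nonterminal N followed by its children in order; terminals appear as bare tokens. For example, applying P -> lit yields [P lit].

[E [T [F [F [P n]] + [P ( [E [T [F [P n]]]] )]]] - [E [T [F [P lit]]]]]

E
T - E
F - E
F + P - E
P + P - E
n + P - E
n + ( E ) - E
n + ( T ) - E
n + ( F ) - E
n + ( P ) - E
n + ( n ) - E
n + ( n ) - T
n + ( n ) - F
n + ( n ) - P
n + ( n ) - lit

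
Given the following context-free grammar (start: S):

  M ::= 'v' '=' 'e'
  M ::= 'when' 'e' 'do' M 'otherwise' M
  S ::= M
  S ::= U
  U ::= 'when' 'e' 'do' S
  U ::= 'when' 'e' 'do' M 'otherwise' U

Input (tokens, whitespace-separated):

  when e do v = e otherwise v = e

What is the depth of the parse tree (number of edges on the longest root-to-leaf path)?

3

[S [M when e do [M v = e] otherwise [M v = e]]]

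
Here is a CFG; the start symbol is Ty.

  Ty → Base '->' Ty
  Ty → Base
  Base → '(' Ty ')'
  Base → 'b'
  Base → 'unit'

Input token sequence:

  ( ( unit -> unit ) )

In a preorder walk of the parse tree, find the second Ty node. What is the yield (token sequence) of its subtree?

[Ty [Base ( [Ty [Base ( [Ty [Base unit] -> [Ty [Base unit]]] )]] )]]

( unit -> unit )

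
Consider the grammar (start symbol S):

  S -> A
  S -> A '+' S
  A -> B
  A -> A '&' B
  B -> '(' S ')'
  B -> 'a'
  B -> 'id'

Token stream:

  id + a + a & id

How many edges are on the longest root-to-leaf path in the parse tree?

[S [A [B id]] + [S [A [B a]] + [S [A [A [B a]] & [B id]]]]]

6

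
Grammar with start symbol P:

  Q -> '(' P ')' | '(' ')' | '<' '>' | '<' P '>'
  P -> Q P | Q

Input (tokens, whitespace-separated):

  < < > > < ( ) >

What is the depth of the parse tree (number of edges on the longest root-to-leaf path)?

5

[P [Q < [P [Q < >]] >] [P [Q < [P [Q ( )]] >]]]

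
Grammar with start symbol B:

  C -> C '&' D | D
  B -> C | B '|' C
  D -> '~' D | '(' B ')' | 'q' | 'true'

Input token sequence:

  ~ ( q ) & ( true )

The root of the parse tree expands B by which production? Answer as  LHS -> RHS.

[B [C [C [D ~ [D ( [B [C [D q]]] )]]] & [D ( [B [C [D true]]] )]]]

B -> C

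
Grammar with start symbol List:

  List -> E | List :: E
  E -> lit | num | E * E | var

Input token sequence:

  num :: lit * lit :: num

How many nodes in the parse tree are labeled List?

3

[List [List [List [E num]] :: [E [E lit] * [E lit]]] :: [E num]]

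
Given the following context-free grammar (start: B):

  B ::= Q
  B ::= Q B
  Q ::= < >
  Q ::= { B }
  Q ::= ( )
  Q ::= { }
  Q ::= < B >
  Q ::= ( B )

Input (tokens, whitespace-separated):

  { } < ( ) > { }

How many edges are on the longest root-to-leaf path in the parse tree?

[B [Q { }] [B [Q < [B [Q ( )]] >] [B [Q { }]]]]

5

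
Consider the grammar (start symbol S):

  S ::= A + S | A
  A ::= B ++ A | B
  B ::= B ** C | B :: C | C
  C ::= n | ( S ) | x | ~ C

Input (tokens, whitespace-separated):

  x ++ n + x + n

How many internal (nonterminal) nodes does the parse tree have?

[S [A [B [C x]] ++ [A [B [C n]]]] + [S [A [B [C x]]] + [S [A [B [C n]]]]]]

15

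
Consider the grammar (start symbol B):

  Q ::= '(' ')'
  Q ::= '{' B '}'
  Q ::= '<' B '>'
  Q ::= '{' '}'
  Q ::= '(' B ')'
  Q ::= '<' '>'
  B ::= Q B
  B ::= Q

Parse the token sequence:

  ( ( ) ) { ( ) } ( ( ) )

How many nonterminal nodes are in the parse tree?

[B [Q ( [B [Q ( )]] )] [B [Q { [B [Q ( )]] }] [B [Q ( [B [Q ( )]] )]]]]

12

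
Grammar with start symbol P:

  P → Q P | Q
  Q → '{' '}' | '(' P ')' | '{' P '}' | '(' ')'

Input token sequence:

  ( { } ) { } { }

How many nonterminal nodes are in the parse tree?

8

[P [Q ( [P [Q { }]] )] [P [Q { }] [P [Q { }]]]]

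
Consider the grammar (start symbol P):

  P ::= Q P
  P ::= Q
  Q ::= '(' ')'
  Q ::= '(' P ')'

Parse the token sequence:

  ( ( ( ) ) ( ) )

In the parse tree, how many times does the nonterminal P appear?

4

[P [Q ( [P [Q ( [P [Q ( )]] )] [P [Q ( )]]] )]]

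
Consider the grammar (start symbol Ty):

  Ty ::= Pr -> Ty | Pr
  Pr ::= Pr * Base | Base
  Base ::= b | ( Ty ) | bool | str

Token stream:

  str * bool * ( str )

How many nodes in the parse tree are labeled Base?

[Ty [Pr [Pr [Pr [Base str]] * [Base bool]] * [Base ( [Ty [Pr [Base str]]] )]]]

4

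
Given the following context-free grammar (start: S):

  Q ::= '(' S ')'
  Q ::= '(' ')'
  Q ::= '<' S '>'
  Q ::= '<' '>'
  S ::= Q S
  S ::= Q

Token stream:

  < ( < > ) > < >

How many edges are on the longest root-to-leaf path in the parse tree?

[S [Q < [S [Q ( [S [Q < >]] )]] >] [S [Q < >]]]

6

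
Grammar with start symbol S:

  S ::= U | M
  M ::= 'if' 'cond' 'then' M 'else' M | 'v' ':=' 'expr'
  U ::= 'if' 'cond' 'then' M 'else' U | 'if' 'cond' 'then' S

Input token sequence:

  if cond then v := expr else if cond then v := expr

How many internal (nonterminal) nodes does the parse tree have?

6

[S [U if cond then [M v := expr] else [U if cond then [S [M v := expr]]]]]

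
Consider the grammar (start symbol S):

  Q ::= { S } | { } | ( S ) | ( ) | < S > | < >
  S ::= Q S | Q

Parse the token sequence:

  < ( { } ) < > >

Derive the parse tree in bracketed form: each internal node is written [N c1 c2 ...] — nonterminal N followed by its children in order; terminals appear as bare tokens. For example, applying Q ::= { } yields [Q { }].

S
Q
< S >
< Q S >
< ( S ) S >
< ( Q ) S >
< ( { } ) S >
< ( { } ) Q >
< ( { } ) < > >

[S [Q < [S [Q ( [S [Q { }]] )] [S [Q < >]]] >]]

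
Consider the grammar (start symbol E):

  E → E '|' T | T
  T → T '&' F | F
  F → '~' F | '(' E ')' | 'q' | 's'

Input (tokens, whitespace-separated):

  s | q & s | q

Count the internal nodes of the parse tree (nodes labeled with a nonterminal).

[E [E [E [T [F s]]] | [T [T [F q]] & [F s]]] | [T [F q]]]

11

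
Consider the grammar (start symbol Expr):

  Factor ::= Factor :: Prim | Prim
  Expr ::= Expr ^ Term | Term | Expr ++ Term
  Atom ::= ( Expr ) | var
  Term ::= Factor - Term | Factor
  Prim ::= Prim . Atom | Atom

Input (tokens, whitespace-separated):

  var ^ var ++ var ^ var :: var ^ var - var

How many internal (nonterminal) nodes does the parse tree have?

32

[Expr [Expr [Expr [Expr [Expr [Term [Factor [Prim [Atom var]]]]] ^ [Term [Factor [Prim [Atom var]]]]] ++ [Term [Factor [Prim [Atom var]]]]] ^ [Term [Factor [Factor [Prim [Atom var]]] :: [Prim [Atom var]]]]] ^ [Term [Factor [Prim [Atom var]]] - [Term [Factor [Prim [Atom var]]]]]]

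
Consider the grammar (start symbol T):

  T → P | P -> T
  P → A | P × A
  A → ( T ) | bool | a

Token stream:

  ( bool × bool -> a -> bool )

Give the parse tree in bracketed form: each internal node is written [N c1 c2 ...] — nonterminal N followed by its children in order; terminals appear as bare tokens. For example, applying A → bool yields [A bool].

T
P
A
( T )
( P -> T )
( P × A -> T )
( A × A -> T )
( bool × A -> T )
( bool × bool -> T )
( bool × bool -> P -> T )
( bool × bool -> A -> T )
( bool × bool -> a -> T )
( bool × bool -> a -> P )
( bool × bool -> a -> A )
( bool × bool -> a -> bool )

[T [P [A ( [T [P [P [A bool]] × [A bool]] -> [T [P [A a]] -> [T [P [A bool]]]]] )]]]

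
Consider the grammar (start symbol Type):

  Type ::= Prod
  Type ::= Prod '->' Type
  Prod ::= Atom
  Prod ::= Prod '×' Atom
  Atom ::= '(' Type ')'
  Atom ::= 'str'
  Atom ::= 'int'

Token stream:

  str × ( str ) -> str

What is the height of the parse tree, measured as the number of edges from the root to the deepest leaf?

[Type [Prod [Prod [Atom str]] × [Atom ( [Type [Prod [Atom str]]] )]] -> [Type [Prod [Atom str]]]]

6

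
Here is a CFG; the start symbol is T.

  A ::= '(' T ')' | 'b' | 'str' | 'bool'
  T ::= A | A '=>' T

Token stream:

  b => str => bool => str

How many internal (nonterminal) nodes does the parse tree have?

[T [A b] => [T [A str] => [T [A bool] => [T [A str]]]]]

8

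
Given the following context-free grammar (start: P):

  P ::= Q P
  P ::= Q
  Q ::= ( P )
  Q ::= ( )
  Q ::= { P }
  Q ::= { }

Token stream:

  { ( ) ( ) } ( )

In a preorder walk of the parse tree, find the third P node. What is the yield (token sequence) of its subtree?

[P [Q { [P [Q ( )] [P [Q ( )]]] }] [P [Q ( )]]]

( )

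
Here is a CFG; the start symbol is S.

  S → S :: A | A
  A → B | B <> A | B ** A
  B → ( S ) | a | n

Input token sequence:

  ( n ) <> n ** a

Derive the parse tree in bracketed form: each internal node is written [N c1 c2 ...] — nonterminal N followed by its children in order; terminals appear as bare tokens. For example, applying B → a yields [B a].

[S [A [B ( [S [A [B n]]] )] <> [A [B n] ** [A [B a]]]]]

S
A
B <> A
( S ) <> A
( A ) <> A
( B ) <> A
( n ) <> A
( n ) <> B ** A
( n ) <> n ** A
( n ) <> n ** B
( n ) <> n ** a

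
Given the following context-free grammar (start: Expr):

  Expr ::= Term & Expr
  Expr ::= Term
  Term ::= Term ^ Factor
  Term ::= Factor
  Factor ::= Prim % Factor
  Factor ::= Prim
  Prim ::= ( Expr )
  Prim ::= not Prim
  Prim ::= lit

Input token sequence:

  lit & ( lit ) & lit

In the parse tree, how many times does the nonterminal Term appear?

[Expr [Term [Factor [Prim lit]]] & [Expr [Term [Factor [Prim ( [Expr [Term [Factor [Prim lit]]]] )]]] & [Expr [Term [Factor [Prim lit]]]]]]

4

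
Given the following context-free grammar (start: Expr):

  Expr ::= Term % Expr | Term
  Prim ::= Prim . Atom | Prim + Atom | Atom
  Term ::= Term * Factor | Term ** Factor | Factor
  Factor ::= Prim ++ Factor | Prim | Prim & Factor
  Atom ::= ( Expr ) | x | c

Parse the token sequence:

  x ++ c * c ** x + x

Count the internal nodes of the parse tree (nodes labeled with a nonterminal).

[Expr [Term [Term [Term [Factor [Prim [Atom x]] ++ [Factor [Prim [Atom c]]]]] * [Factor [Prim [Atom c]]]] ** [Factor [Prim [Prim [Atom x]] + [Atom x]]]]]

18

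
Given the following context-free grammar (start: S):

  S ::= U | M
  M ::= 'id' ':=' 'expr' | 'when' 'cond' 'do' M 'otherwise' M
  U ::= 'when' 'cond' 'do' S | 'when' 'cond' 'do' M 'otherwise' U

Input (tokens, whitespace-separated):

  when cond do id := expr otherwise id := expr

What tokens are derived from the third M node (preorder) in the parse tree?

id := expr

[S [M when cond do [M id := expr] otherwise [M id := expr]]]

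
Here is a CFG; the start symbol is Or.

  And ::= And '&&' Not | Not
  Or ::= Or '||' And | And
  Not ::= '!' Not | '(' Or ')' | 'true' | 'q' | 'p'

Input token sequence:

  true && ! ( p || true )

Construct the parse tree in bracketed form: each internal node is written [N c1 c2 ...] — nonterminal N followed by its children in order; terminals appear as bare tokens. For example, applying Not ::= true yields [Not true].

[Or [And [And [Not true]] && [Not ! [Not ( [Or [Or [And [Not p]]] || [And [Not true]]] )]]]]

Or
And
And && Not
Not && Not
true && Not
true && ! Not
true && ! ( Or )
true && ! ( Or || And )
true && ! ( And || And )
true && ! ( Not || And )
true && ! ( p || And )
true && ! ( p || Not )
true && ! ( p || true )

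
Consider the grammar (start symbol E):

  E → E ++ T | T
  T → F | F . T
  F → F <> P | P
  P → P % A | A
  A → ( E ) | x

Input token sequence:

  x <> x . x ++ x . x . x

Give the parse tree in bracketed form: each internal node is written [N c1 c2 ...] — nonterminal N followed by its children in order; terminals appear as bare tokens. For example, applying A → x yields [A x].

[E [E [T [F [F [P [A x]]] <> [P [A x]]] . [T [F [P [A x]]]]]] ++ [T [F [P [A x]]] . [T [F [P [A x]]] . [T [F [P [A x]]]]]]]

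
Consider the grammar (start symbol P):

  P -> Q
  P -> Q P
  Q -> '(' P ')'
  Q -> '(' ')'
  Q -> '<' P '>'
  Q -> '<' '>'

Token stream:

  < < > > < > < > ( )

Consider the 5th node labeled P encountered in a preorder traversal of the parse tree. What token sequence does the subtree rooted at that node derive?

[P [Q < [P [Q < >]] >] [P [Q < >] [P [Q < >] [P [Q ( )]]]]]

( )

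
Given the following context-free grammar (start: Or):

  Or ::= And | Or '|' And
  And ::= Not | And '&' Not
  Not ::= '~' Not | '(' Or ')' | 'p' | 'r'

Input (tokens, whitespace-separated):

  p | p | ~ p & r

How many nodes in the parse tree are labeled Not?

5

[Or [Or [Or [And [Not p]]] | [And [Not p]]] | [And [And [Not ~ [Not p]]] & [Not r]]]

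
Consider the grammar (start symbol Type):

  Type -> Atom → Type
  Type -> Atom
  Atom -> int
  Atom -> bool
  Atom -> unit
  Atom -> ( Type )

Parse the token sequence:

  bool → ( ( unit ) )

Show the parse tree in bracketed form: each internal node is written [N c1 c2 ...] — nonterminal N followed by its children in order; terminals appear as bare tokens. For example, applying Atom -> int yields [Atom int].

[Type [Atom bool] → [Type [Atom ( [Type [Atom ( [Type [Atom unit]] )]] )]]]

Type
Atom → Type
bool → Type
bool → Atom
bool → ( Type )
bool → ( Atom )
bool → ( ( Type ) )
bool → ( ( Atom ) )
bool → ( ( unit ) )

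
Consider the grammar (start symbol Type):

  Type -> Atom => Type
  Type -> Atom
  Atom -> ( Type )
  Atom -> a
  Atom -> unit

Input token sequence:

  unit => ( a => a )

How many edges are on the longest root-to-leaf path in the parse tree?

6

[Type [Atom unit] => [Type [Atom ( [Type [Atom a] => [Type [Atom a]]] )]]]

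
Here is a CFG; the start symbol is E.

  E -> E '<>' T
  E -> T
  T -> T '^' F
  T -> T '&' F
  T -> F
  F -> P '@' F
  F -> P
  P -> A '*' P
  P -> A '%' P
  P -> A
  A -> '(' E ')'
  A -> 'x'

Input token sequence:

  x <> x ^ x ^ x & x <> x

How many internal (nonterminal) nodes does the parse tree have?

27

[E [E [E [T [F [P [A x]]]]] <> [T [T [T [T [F [P [A x]]]] ^ [F [P [A x]]]] ^ [F [P [A x]]]] & [F [P [A x]]]]] <> [T [F [P [A x]]]]]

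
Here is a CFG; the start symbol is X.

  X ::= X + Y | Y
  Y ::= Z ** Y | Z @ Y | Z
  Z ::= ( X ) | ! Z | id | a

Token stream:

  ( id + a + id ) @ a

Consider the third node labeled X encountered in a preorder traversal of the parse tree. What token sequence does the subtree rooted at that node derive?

id + a

[X [Y [Z ( [X [X [X [Y [Z id]]] + [Y [Z a]]] + [Y [Z id]]] )] @ [Y [Z a]]]]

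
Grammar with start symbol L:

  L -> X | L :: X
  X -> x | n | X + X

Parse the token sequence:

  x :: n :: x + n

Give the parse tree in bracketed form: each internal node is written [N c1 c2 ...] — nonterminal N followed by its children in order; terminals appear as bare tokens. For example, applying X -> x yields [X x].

L
L :: X
L :: X :: X
X :: X :: X
x :: X :: X
x :: n :: X
x :: n :: X + X
x :: n :: x + X
x :: n :: x + n

[L [L [L [X x]] :: [X n]] :: [X [X x] + [X n]]]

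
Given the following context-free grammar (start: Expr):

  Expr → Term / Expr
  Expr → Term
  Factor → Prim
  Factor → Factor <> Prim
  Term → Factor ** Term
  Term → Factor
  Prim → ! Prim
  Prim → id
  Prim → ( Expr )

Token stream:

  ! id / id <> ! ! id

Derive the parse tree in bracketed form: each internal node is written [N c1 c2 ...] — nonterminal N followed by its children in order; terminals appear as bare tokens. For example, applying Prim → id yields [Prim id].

Expr
Term / Expr
Factor / Expr
Prim / Expr
! Prim / Expr
! id / Expr
! id / Term
! id / Factor
! id / Factor <> Prim
! id / Prim <> Prim
! id / id <> Prim
! id / id <> ! Prim
! id / id <> ! ! Prim
! id / id <> ! ! id

[Expr [Term [Factor [Prim ! [Prim id]]]] / [Expr [Term [Factor [Factor [Prim id]] <> [Prim ! [Prim ! [Prim id]]]]]]]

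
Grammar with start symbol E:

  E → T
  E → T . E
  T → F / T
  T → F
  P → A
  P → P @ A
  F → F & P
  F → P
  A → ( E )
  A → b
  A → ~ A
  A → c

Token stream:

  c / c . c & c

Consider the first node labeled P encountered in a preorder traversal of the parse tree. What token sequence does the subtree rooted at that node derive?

[E [T [F [P [A c]]] / [T [F [P [A c]]]]] . [E [T [F [F [P [A c]]] & [P [A c]]]]]]

c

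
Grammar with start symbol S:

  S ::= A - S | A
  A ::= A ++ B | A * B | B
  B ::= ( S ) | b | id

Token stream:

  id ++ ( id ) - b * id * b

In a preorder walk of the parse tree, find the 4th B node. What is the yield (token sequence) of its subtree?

b

[S [A [A [B id]] ++ [B ( [S [A [B id]]] )]] - [S [A [A [A [B b]] * [B id]] * [B b]]]]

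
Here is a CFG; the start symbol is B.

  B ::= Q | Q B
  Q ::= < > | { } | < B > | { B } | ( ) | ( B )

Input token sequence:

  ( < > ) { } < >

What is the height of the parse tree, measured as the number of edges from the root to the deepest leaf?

[B [Q ( [B [Q < >]] )] [B [Q { }] [B [Q < >]]]]

4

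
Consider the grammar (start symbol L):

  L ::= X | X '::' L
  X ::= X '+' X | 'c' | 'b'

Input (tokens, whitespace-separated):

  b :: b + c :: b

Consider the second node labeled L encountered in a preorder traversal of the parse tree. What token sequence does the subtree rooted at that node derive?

[L [X b] :: [L [X [X b] + [X c]] :: [L [X b]]]]

b + c :: b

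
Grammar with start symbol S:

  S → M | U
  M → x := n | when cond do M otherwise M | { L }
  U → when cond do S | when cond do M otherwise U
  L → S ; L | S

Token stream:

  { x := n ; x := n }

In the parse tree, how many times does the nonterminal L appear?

[S [M { [L [S [M x := n]] ; [L [S [M x := n]]]] }]]

2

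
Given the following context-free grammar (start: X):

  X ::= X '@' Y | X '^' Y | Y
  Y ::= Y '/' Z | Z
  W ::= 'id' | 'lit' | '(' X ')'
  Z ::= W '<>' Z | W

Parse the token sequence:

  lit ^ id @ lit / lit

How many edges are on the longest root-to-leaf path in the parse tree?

[X [X [X [Y [Z [W lit]]]] ^ [Y [Z [W id]]]] @ [Y [Y [Z [W lit]]] / [Z [W lit]]]]

6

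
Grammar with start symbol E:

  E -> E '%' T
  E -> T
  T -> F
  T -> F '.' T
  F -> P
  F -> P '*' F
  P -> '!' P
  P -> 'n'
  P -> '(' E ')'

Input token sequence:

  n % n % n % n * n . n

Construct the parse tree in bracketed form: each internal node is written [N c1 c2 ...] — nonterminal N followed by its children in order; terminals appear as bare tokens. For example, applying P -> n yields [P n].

[E [E [E [E [T [F [P n]]]] % [T [F [P n]]]] % [T [F [P n]]]] % [T [F [P n] * [F [P n]]] . [T [F [P n]]]]]

E
E % T
E % T % T
E % T % T % T
T % T % T % T
F % T % T % T
P % T % T % T
n % T % T % T
n % F % T % T
n % P % T % T
n % n % T % T
n % n % F % T
n % n % P % T
n % n % n % T
n % n % n % F . T
n % n % n % P * F . T
n % n % n % n * F . T
n % n % n % n * P . T
n % n % n % n * n . T
n % n % n % n * n . F
n % n % n % n * n . P
n % n % n % n * n . n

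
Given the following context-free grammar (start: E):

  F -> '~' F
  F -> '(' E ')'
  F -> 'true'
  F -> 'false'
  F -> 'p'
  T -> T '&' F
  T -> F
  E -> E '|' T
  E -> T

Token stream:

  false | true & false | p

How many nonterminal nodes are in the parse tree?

[E [E [E [T [F false]]] | [T [T [F true]] & [F false]]] | [T [F p]]]

11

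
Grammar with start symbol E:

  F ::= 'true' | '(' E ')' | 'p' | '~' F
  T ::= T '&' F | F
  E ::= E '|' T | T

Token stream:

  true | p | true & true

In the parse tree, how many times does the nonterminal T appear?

[E [E [E [T [F true]]] | [T [F p]]] | [T [T [F true]] & [F true]]]

4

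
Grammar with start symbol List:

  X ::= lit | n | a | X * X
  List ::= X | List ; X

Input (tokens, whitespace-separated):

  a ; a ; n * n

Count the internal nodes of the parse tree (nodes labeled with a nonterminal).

[List [List [List [X a]] ; [X a]] ; [X [X n] * [X n]]]

8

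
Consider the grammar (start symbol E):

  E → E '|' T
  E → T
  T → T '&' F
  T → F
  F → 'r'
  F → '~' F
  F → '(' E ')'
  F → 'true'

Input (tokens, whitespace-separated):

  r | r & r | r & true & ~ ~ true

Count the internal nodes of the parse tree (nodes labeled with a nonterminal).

[E [E [E [T [F r]]] | [T [T [F r]] & [F r]]] | [T [T [T [F r]] & [F true]] & [F ~ [F ~ [F true]]]]]

17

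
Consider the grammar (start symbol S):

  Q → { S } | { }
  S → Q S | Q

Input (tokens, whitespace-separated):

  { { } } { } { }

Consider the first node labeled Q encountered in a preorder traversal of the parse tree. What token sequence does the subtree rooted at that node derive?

{ { } }

[S [Q { [S [Q { }]] }] [S [Q { }] [S [Q { }]]]]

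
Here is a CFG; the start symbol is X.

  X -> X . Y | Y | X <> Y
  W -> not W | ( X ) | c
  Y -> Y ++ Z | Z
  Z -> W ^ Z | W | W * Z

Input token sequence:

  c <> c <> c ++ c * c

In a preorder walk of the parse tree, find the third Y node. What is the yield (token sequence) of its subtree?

c ++ c * c

[X [X [X [Y [Z [W c]]]] <> [Y [Z [W c]]]] <> [Y [Y [Z [W c]]] ++ [Z [W c] * [Z [W c]]]]]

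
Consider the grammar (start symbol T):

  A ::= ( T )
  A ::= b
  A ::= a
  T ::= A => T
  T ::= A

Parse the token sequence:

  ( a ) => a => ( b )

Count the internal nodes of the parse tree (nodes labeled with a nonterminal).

[T [A ( [T [A a]] )] => [T [A a] => [T [A ( [T [A b]] )]]]]

10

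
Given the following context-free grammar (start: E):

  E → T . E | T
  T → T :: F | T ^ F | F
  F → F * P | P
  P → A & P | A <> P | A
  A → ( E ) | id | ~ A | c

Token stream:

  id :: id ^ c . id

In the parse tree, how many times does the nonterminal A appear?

4

[E [T [T [T [F [P [A id]]]] :: [F [P [A id]]]] ^ [F [P [A c]]]] . [E [T [F [P [A id]]]]]]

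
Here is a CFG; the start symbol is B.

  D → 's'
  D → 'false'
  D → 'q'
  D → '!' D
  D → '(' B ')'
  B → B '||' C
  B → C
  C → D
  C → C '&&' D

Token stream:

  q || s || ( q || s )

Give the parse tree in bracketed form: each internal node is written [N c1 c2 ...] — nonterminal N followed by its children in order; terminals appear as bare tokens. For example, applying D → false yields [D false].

B
B || C
B || C || C
C || C || C
D || C || C
q || C || C
q || D || C
q || s || C
q || s || D
q || s || ( B )
q || s || ( B || C )
q || s || ( C || C )
q || s || ( D || C )
q || s || ( q || C )
q || s || ( q || D )
q || s || ( q || s )

[B [B [B [C [D q]]] || [C [D s]]] || [C [D ( [B [B [C [D q]]] || [C [D s]]] )]]]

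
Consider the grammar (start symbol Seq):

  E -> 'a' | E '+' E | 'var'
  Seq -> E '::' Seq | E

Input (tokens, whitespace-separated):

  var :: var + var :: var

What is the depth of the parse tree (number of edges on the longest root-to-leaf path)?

4

[Seq [E var] :: [Seq [E [E var] + [E var]] :: [Seq [E var]]]]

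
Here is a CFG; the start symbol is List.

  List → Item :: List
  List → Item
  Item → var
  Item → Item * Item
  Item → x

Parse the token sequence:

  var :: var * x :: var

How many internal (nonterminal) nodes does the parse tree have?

8

[List [Item var] :: [List [Item [Item var] * [Item x]] :: [List [Item var]]]]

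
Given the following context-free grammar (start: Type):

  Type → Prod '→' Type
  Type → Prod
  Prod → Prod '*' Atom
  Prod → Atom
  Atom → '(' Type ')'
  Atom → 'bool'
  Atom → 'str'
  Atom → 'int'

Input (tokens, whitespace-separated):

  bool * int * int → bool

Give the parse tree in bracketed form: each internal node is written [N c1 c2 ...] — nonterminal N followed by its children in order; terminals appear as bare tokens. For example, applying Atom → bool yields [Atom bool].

Type
Prod → Type
Prod * Atom → Type
Prod * Atom * Atom → Type
Atom * Atom * Atom → Type
bool * Atom * Atom → Type
bool * int * Atom → Type
bool * int * int → Type
bool * int * int → Prod
bool * int * int → Atom
bool * int * int → bool

[Type [Prod [Prod [Prod [Atom bool]] * [Atom int]] * [Atom int]] → [Type [Prod [Atom bool]]]]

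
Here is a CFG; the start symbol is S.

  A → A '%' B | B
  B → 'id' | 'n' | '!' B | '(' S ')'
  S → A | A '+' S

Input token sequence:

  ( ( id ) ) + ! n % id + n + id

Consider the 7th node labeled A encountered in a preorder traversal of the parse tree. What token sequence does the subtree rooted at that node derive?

[S [A [B ( [S [A [B ( [S [A [B id]]] )]]] )]] + [S [A [A [B ! [B n]]] % [B id]] + [S [A [B n]] + [S [A [B id]]]]]]

id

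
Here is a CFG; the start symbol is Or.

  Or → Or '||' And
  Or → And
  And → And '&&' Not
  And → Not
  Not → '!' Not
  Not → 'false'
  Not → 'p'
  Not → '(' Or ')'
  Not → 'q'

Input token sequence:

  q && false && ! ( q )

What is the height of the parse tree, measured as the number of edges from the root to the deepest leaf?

[Or [And [And [And [Not q]] && [Not false]] && [Not ! [Not ( [Or [And [Not q]]] )]]]]

7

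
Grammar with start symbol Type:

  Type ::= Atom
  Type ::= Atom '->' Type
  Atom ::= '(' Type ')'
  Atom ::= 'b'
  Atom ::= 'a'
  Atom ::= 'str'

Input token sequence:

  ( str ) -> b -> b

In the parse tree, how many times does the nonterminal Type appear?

4

[Type [Atom ( [Type [Atom str]] )] -> [Type [Atom b] -> [Type [Atom b]]]]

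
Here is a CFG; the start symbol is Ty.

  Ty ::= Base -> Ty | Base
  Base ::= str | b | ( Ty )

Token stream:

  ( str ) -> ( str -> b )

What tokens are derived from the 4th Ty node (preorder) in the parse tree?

[Ty [Base ( [Ty [Base str]] )] -> [Ty [Base ( [Ty [Base str] -> [Ty [Base b]]] )]]]

str -> b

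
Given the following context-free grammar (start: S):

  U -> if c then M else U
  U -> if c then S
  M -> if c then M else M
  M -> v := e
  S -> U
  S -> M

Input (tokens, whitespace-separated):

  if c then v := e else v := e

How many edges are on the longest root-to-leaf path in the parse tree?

3

[S [M if c then [M v := e] else [M v := e]]]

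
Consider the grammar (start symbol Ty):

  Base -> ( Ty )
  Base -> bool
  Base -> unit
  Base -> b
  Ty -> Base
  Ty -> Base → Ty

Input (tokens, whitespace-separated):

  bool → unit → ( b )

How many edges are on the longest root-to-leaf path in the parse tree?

[Ty [Base bool] → [Ty [Base unit] → [Ty [Base ( [Ty [Base b]] )]]]]

6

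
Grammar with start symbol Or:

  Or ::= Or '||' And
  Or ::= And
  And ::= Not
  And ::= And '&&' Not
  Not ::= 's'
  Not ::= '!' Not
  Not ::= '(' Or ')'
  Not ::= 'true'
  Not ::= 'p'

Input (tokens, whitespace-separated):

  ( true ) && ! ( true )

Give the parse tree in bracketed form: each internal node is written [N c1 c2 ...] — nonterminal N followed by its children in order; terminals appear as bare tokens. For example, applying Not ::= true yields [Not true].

Or
And
And && Not
Not && Not
( Or ) && Not
( And ) && Not
( Not ) && Not
( true ) && Not
( true ) && ! Not
( true ) && ! ( Or )
( true ) && ! ( And )
( true ) && ! ( Not )
( true ) && ! ( true )

[Or [And [And [Not ( [Or [And [Not true]]] )]] && [Not ! [Not ( [Or [And [Not true]]] )]]]]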